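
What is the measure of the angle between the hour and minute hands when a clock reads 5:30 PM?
Hour hand position: 5 x 30 + 30 x 0.5 = 165 degrees
Minute hand position: 30 x 6 = 180 degrees
Difference: |165 - 180| = 15 degrees
The angle between the hands is 15 degrees

Final answer: 15 degrees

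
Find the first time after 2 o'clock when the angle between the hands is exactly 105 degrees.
At t minutes past 2:00, the hour hand is at 30 x 2 + 0.5t degrees and the minute hand is at 6t degrees.
The smaller angle between them is 105 degrees when |30H - 5.5t| = 105 or |30H - 5.5t| = 255.
With H = 2, solve 30 x 2 - 5.5t = +/- target for each target:
  t = (30 x 2 - 105) / 5.5 = -8.18 (outside (0, 60))
  t = (30 x 2 + 105) / 5.5 = 30
  t = (30 x 2 - 255) / 5.5 = -35.45 (outside (0, 60))
  t = (30 x 2 + 255) / 5.5 = 57.27
Valid solutions in (0, 60): {30, 57.27} minutes.
The first occurrence is t = 30 minutes.
The hands form a 105-degree angle at 30 minutes past 2:00.

Final answer: 30 minutes past 2:00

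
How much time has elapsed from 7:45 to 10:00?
From 7:45 to 10:00:
(10 x 60 + 0) - (7 x 60 + 45) = 600 - 465 = 135 minutes
= 2 hours and 15 minutes

Final answer: 2 hours and 15 minutes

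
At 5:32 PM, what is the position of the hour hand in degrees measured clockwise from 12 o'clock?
The hour hand moves 30 degrees per hour and 0.5 degrees per minute.
At 5:32: (5) x 30 + 32 x 0.5 = 150 + 16 = 166 degrees

Final answer: 166 degrees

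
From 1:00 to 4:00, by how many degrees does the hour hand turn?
The hour hand moves 0.5 degrees per minute.
Time elapsed: 4:00 - 1:00 = 180 minutes
Angular displacement: 180 x 0.5 = 90 degrees

Final answer: 90 degrees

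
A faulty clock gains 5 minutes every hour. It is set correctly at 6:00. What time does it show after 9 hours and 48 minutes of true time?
For every 60 true minutes, the faulty clock advances 60 + 5 = 65 minutes.
True elapsed: 9 hours and 48 minutes = 588 minutes.
Faulty clock advances: 588 x 65/60 = 637 minutes (drift: 49 minutes ahead).
Shown time: 6:00 + 637 minutes = 4:37.

Final answer: 4:37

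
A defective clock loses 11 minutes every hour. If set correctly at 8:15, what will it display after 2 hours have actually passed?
For every 60 true minutes, the faulty clock advances 60 - 11 = 49 minutes.
True elapsed: 2 hours = 120 minutes.
Faulty clock advances: 120 x 49/60 = 98 minutes (drift: 22 minutes behind).
Shown time: 8:15 + 98 minutes = 9:53.

Final answer: 9:53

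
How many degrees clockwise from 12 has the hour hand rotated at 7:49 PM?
The hour hand moves 30 degrees per hour and 0.5 degrees per minute.
At 7:49: (7) x 30 + 49 x 0.5 = 210 + 24.5 = 234.5 degrees

Final answer: 234.5 degrees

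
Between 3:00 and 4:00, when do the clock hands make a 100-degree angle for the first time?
At t minutes past 3:00, the hour hand is at 30 x 3 + 0.5t degrees and the minute hand is at 6t degrees.
The smaller angle between them is 100 degrees when |30H - 5.5t| = 100 or |30H - 5.5t| = 260.
With H = 3, solve 30 x 3 - 5.5t = +/- target for each target:
  t = (30 x 3 - 100) / 5.5 = -1.82 (outside (0, 60))
  t = (30 x 3 + 100) / 5.5 = 34.55
  t = (30 x 3 - 260) / 5.5 = -30.91 (outside (0, 60))
  t = (30 x 3 + 260) / 5.5 = 63.64 (outside (0, 60))
Valid solutions in (0, 60): {34.55} minutes.
The first occurrence is t = 34.55 minutes.
The hands form a 100-degree angle at 34.55 minutes past 3:00.

Final answer: 34.55 minutes past 3:00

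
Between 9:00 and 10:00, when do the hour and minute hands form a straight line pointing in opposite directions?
For hands to be 180 degrees apart: |30H - 5.5t| = 180
With H = 9: t = (30 x 9 + 180)/5.5 = 81.82 or t = (30 x 9 - 180)/5.5 = 16.36
First valid solution (0 < t < 60): t = 16.36 minutes
The hands are opposite at 16.36 minutes past 9:00.

Final answer: 16.36 minutes past 9:00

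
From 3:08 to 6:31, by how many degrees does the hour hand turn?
The hour hand moves 0.5 degrees per minute.
Time elapsed: 6:31 - 3:08 = 203 minutes
Angular displacement: 203 x 0.5 = 101.5 degrees

Final answer: 101.5 degrees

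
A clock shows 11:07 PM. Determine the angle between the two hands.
Hour hand position: 11 x 30 + 7 x 0.5 = 333.5 degrees
Minute hand position: 7 x 6 = 42 degrees
Difference: |333.5 - 42| = 291.5 degrees
Since 291.5 > 180, the smaller angle is 360 - 291.5 = 68.5 degrees

Final answer: 68.5 degrees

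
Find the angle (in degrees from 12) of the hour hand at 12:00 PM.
The hour hand moves 30 degrees per hour and 0.5 degrees per minute.
At 12:00: (0) x 30 + 0 x 0.5 = 0 + 0 = 0 degrees

Final answer: 0 degrees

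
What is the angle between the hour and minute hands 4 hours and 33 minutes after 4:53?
First find the time 4 hours and 33 minutes after 4:53.
Total minutes: 4 x 60 + 53 + 4 x 60 + 33 = 566.
566 mod 720 = 566 minutes = 9:26.
Now compute the angle at 9:26:
Hour hand: 9 x 30 + 26 x 0.5 = 283 degrees
Minute hand: 26 x 6 = 156 degrees
Difference: |283 - 156| = 127 degrees
The angle is 127 degrees

Final answer: 127 degrees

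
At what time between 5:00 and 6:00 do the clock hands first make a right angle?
At t minutes past 5:00, the hour hand is at 30 x 5 + 0.5t degrees and the minute hand is at 6t degrees.
The smaller angle between them is 90 degrees when |30H - 5.5t| = 90 or |30H - 5.5t| = 270.
With H = 5, solve 30 x 5 - 5.5t = +/- target for each target:
  t = (30 x 5 - 90) / 5.5 = 10.91
  t = (30 x 5 + 90) / 5.5 = 43.64
  t = (30 x 5 - 270) / 5.5 = -21.82 (outside (0, 60))
  t = (30 x 5 + 270) / 5.5 = 76.36 (outside (0, 60))
Valid solutions in (0, 60): {10.91, 43.64} minutes.
First occurrence: t = 10.91 minutes.
The hands are at right angles at 10.91 minutes past 5:00.

Final answer: 10.91 minutes past 5:00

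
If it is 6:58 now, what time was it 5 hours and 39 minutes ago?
Starting time: 6:58 = 418 total minutes past 12:00
Subtracting: 5 hours and 39 minutes = 339 minutes
418 - 339 = 79 minutes
= 1 hour and 19 minutes past 12:00 = 1:19

Final answer: 1:19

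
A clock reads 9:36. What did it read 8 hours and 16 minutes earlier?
Starting time: 9:36 = 576 total minutes past 12:00
Subtracting: 8 hours and 16 minutes = 496 minutes
576 - 496 = 80 minutes
= 1 hour and 20 minutes past 12:00 = 1:20

Final answer: 1:20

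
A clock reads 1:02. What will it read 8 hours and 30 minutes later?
Starting time: 1:02
Adding 30 minutes to 2 minutes: 2 + 30 = 32 minutes
Adding 8 hours: 1 + 8 = 9
Final time: 9:32

Final answer: 9:32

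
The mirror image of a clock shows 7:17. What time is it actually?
Reflection across the vertical (12-6) axis maps a hand at angle A degrees to (360 - A) degrees, which sends a reading of T minutes past 12:00 to (720 - T) minutes past 12:00.
Mirror reads 7:17 = 437 minutes past 12:00.
Actual time: (720 - 437) mod 720 = 283 minutes = 4:43.

Final answer: 4:43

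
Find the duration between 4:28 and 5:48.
From 4:28 to 5:48:
(5 x 60 + 48) - (4 x 60 + 28) = 348 - 268 = 80 minutes
= 1 hour and 20 minutes

Final answer: 1 hour and 20 minutes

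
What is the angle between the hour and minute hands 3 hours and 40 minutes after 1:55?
First find the time 3 hours and 40 minutes after 1:55.
Total minutes: 1 x 60 + 55 + 3 x 60 + 40 = 335.
335 mod 720 = 335 minutes = 5:35.
Now compute the angle at 5:35:
Hour hand: 5 x 30 + 35 x 0.5 = 167.5 degrees
Minute hand: 35 x 6 = 210 degrees
Difference: |167.5 - 210| = 42.5 degrees
The angle is 42.5 degrees

Final answer: 42.5 degrees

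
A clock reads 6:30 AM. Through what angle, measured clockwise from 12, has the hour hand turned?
The hour hand moves 30 degrees per hour and 0.5 degrees per minute.
At 6:30: (6) x 30 + 30 x 0.5 = 180 + 15 = 195 degrees

Final answer: 195 degrees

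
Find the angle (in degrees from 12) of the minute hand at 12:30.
The minute hand moves 6 degrees per minute.
At 12:30: 30 x 6 = 180 degrees

Final answer: 180 degrees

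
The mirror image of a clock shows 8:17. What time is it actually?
Reflection across the vertical (12-6) axis maps a hand at angle A degrees to (360 - A) degrees, which sends a reading of T minutes past 12:00 to (720 - T) minutes past 12:00.
Mirror reads 8:17 = 497 minutes past 12:00.
Actual time: (720 - 497) mod 720 = 223 minutes = 3:43.

Final answer: 3:43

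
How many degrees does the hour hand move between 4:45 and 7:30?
The hour hand moves 0.5 degrees per minute.
Time elapsed: 7:30 - 4:45 = 165 minutes
Angular displacement: 165 x 0.5 = 82.5 degrees

Final answer: 82.5 degrees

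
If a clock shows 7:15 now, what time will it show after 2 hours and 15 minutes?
Starting time: 7:15
Adding 15 minutes to 15 minutes: 15 + 15 = 30 minutes
Adding 2 hours: 7 + 2 = 9
Final time: 9:30

Final answer: 9:30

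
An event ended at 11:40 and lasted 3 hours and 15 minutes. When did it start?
Starting time: 11:40 = 700 total minutes past 12:00
Subtracting: 3 hours and 15 minutes = 195 minutes
700 - 195 = 505 minutes
= 8 hours and 25 minutes past 12:00 = 8:25

Final answer: 8:25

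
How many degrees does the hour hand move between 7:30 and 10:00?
The hour hand moves 0.5 degrees per minute.
Time elapsed: 10:00 - 7:30 = 150 minutes
Angular displacement: 150 x 0.5 = 75 degrees

Final answer: 75 degrees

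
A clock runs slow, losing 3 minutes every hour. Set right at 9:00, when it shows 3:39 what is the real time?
For every 60 true minutes, the faulty clock advances 57 minutes, so 1 faulty-clock minute corresponds to 60/57 true minutes.
From 9:00 to 3:39 on the faulty dial is 399 minutes.
True elapsed: 399 x 60/57 = 420 minutes = 7 hours.
True time: 9:00 + 7 hours = 4:00.

Final answer: 4:00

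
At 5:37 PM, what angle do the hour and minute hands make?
Hour hand position: 5 x 30 + 37 x 0.5 = 168.5 degrees
Minute hand position: 37 x 6 = 222 degrees
Difference: |168.5 - 222| = 53.5 degrees
The angle between the hands is 53.5 degrees

Final answer: 53.5 degrees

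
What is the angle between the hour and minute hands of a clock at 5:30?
Hour hand position: 5 x 30 + 30 x 0.5 = 165 degrees
Minute hand position: 30 x 6 = 180 degrees
Difference: |165 - 180| = 15 degrees
The angle between the hands is 15 degrees

Final answer: 15 degrees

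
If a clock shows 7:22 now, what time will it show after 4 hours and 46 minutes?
Starting time: 7:22
Adding 46 minutes to 22 minutes: 22 + 46 = 68 minutes = 1 hour and 8 minutes
Adding 4 hours: 7 + 4 + 1 (carry) = 12
Final time: 12:08

Final answer: 12:08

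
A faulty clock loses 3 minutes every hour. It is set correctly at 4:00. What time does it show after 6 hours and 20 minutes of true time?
For every 60 true minutes, the faulty clock advances 60 - 3 = 57 minutes.
True elapsed: 6 hours and 20 minutes = 380 minutes.
Faulty clock advances: 380 x 57/60 = 361 minutes (drift: 19 minutes behind).
Shown time: 4:00 + 361 minutes = 10:01.

Final answer: 10:01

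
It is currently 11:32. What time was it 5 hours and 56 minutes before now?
Starting time: 11:32 = 692 total minutes past 12:00
Subtracting: 5 hours and 56 minutes = 356 minutes
692 - 356 = 336 minutes
= 5 hours and 36 minutes past 12:00 = 5:36

Final answer: 5:36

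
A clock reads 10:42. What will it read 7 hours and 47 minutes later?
Starting time: 10:42
Adding 47 minutes to 42 minutes: 42 + 47 = 89 minutes = 1 hour and 29 minutes
Adding 7 hours: 10 + 7 + 1 (carry) = 18 - 12 = 6
Final time: 6:29

Final answer: 6:29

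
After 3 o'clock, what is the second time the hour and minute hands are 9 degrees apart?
At t minutes past 3:00, the hour hand is at 30 x 3 + 0.5t degrees and the minute hand is at 6t degrees.
The smaller angle between them is 9 degrees when |30H - 5.5t| = 9 or |30H - 5.5t| = 351.
With H = 3, solve 30 x 3 - 5.5t = +/- target for each target:
  t = (30 x 3 - 9) / 5.5 = 14.73
  t = (30 x 3 + 9) / 5.5 = 18
  t = (30 x 3 - 351) / 5.5 = -47.45 (outside (0, 60))
  t = (30 x 3 + 351) / 5.5 = 80.18 (outside (0, 60))
Valid solutions in (0, 60): {14.73, 18} minutes.
The second occurrence is t = 18 minutes.
The hands form a 9-degree angle at 18 minutes past 3:00.

Final answer: 18 minutes past 3:00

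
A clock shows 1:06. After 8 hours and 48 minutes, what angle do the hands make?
First find the time 8 hours and 48 minutes after 1:06.
Total minutes: 1 x 60 + 6 + 8 x 60 + 48 = 594.
594 mod 720 = 594 minutes = 9:54.
Now compute the angle at 9:54:
Hour hand: 9 x 30 + 54 x 0.5 = 297 degrees
Minute hand: 54 x 6 = 324 degrees
Difference: |297 - 324| = 27 degrees
The angle is 27 degrees

Final answer: 27 degrees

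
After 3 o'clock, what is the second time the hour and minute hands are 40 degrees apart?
At t minutes past 3:00, the hour hand is at 30 x 3 + 0.5t degrees and the minute hand is at 6t degrees.
The smaller angle between them is 40 degrees when |30H - 5.5t| = 40 or |30H - 5.5t| = 320.
With H = 3, solve 30 x 3 - 5.5t = +/- target for each target:
  t = (30 x 3 - 40) / 5.5 = 9.09
  t = (30 x 3 + 40) / 5.5 = 23.64
  t = (30 x 3 - 320) / 5.5 = -41.82 (outside (0, 60))
  t = (30 x 3 + 320) / 5.5 = 74.55 (outside (0, 60))
Valid solutions in (0, 60): {9.09, 23.64} minutes.
The second occurrence is t = 23.64 minutes.
The hands form a 40-degree angle at 23.64 minutes past 3:00.

Final answer: 23.64 minutes past 3:00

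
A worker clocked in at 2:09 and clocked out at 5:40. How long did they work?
From 2:09 to 5:40:
(5 x 60 + 40) - (2 x 60 + 9) = 340 - 129 = 211 minutes
= 3 hours and 31 minutes

Final answer: 3 hours and 31 minutes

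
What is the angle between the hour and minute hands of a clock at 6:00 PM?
Hour hand position: 6 x 30 + 0 x 0.5 = 180 degrees
Minute hand position: 0 x 6 = 0 degrees
Difference: |180 - 0| = 180 degrees
The angle between the hands is 180 degrees

Final answer: 180 degrees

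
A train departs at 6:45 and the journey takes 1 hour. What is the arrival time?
Starting time: 6:45
Adding 0 minutes to 45 minutes: 45 + 0 = 45 minutes
Adding 1 hour: 6 + 1 = 7
Final time: 7:45

Final answer: 7:45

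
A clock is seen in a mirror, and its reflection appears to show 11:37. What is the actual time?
Reflection across the vertical (12-6) axis maps a hand at angle A degrees to (360 - A) degrees, which sends a reading of T minutes past 12:00 to (720 - T) minutes past 12:00.
Mirror reads 11:37 = 697 minutes past 12:00.
Actual time: (720 - 697) mod 720 = 23 minutes = 12:23.

Final answer: 12:23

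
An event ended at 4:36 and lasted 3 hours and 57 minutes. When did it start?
Starting time: 4:36 = 276 total minutes past 12:00
Subtracting: 3 hours and 57 minutes = 237 minutes
276 - 237 = 39 minutes
= 39 minutes past 12:00 = 12:39

Final answer: 12:39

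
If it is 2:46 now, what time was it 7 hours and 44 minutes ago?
Starting time: 2:46 = 166 total minutes past 12:00
Subtracting: 7 hours and 44 minutes = 464 minutes
166 - 464 = -298 (negative, add 12 hours = 720) = 422 minutes
= 7 hours and 2 minutes past 12:00 = 7:02

Final answer: 7:02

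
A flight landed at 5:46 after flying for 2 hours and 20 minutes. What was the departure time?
Starting time: 5:46 = 346 total minutes past 12:00
Subtracting: 2 hours and 20 minutes = 140 minutes
346 - 140 = 206 minutes
= 3 hours and 26 minutes past 12:00 = 3:26

Final answer: 3:26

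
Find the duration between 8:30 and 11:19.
From 8:30 to 11:19:
(11 x 60 + 19) - (8 x 60 + 30) = 679 - 510 = 169 minutes
= 2 hours and 49 minutes

Final answer: 2 hours and 49 minutes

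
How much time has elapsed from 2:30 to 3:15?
From 2:30 to 3:15:
(3 x 60 + 15) - (2 x 60 + 30) = 195 - 150 = 45 minutes
= 45 minutes

Final answer: 45 minutes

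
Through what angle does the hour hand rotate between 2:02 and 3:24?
The hour hand moves 0.5 degrees per minute.
Time elapsed: 3:24 - 2:02 = 82 minutes
Angular displacement: 82 x 0.5 = 41 degrees

Final answer: 41 degrees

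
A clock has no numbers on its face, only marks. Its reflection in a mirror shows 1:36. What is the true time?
Reflection across the vertical (12-6) axis maps a hand at angle A degrees to (360 - A) degrees, which sends a reading of T minutes past 12:00 to (720 - T) minutes past 12:00.
Mirror reads 1:36 = 96 minutes past 12:00.
Actual time: (720 - 96) mod 720 = 624 minutes = 10:24.

Final answer: 10:24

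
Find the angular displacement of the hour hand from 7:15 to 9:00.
The hour hand moves 0.5 degrees per minute.
Time elapsed: 9:00 - 7:15 = 105 minutes
Angular displacement: 105 x 0.5 = 52.5 degrees

Final answer: 52.5 degrees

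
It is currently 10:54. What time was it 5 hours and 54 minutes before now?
Starting time: 10:54 = 654 total minutes past 12:00
Subtracting: 5 hours and 54 minutes = 354 minutes
654 - 354 = 300 minutes
= 5 hours past 12:00 = 5:00

Final answer: 5:00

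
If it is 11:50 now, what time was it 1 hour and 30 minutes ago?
Starting time: 11:50 = 710 total minutes past 12:00
Subtracting: 1 hour and 30 minutes = 90 minutes
710 - 90 = 620 minutes
= 10 hours and 20 minutes past 12:00 = 10:20

Final answer: 10:20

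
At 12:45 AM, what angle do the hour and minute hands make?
Hour hand position: 0 x 30 + 45 x 0.5 = 22.5 degrees
Minute hand position: 45 x 6 = 270 degrees
Difference: |22.5 - 270| = 247.5 degrees
Since 247.5 > 180, the smaller angle is 360 - 247.5 = 112.5 degrees

Final answer: 112.5 degrees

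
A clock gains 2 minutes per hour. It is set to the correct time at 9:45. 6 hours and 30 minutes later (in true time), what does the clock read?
For every 60 true minutes, the faulty clock advances 60 + 2 = 62 minutes.
True elapsed: 6 hours and 30 minutes = 390 minutes.
Faulty clock advances: 390 x 62/60 = 403 minutes (drift: 13 minutes ahead).
Shown time: 9:45 + 403 minutes = 4:28.

Final answer: 4:28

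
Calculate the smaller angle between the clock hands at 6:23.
Hour hand position: 6 x 30 + 23 x 0.5 = 191.5 degrees
Minute hand position: 23 x 6 = 138 degrees
Difference: |191.5 - 138| = 53.5 degrees
The angle between the hands is 53.5 degrees

Final answer: 53.5 degrees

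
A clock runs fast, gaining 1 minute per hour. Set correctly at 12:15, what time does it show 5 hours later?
For every 60 true minutes, the faulty clock advances 60 + 1 = 61 minutes.
True elapsed: 5 hours = 300 minutes.
Faulty clock advances: 300 x 61/60 = 305 minutes (drift: 5 minutes ahead).
Shown time: 12:15 + 305 minutes = 5:20.

Final answer: 5:20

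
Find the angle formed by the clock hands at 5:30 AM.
Hour hand position: 5 x 30 + 30 x 0.5 = 165 degrees
Minute hand position: 30 x 6 = 180 degrees
Difference: |165 - 180| = 15 degrees
The angle between the hands is 15 degrees

Final answer: 15 degrees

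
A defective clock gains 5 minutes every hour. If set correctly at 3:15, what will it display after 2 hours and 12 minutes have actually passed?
For every 60 true minutes, the faulty clock advances 60 + 5 = 65 minutes.
True elapsed: 2 hours and 12 minutes = 132 minutes.
Faulty clock advances: 132 x 65/60 = 143 minutes (drift: 11 minutes ahead).
Shown time: 3:15 + 143 minutes = 5:38.

Final answer: 5:38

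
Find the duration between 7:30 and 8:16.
From 7:30 to 8:16:
(8 x 60 + 16) - (7 x 60 + 30) = 496 - 450 = 46 minutes
= 46 minutes

Final answer: 46 minutes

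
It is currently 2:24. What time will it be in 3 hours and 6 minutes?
Starting time: 2:24
Adding 6 minutes to 24 minutes: 24 + 6 = 30 minutes
Adding 3 hours: 2 + 3 = 5
Final time: 5:30

Final answer: 5:30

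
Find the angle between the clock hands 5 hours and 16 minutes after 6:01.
First find the time 5 hours and 16 minutes after 6:01.
Total minutes: 6 x 60 + 1 + 5 x 60 + 16 = 677.
677 mod 720 = 677 minutes = 11:17.
Now compute the angle at 11:17:
Hour hand: 11 x 30 + 17 x 0.5 = 338.5 degrees
Minute hand: 17 x 6 = 102 degrees
Difference: |338.5 - 102| = 236.5 degrees
Smaller angle: 360 - 236.5 = 123.5 degrees

Final answer: 123.5 degrees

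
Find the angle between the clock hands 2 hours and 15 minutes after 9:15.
First find the time 2 hours and 15 minutes after 9:15.
Total minutes: 9 x 60 + 15 + 2 x 60 + 15 = 690.
690 mod 720 = 690 minutes = 11:30.
Now compute the angle at 11:30:
Hour hand: 11 x 30 + 30 x 0.5 = 345 degrees
Minute hand: 30 x 6 = 180 degrees
Difference: |345 - 180| = 165 degrees
The angle is 165 degrees

Final answer: 165 degrees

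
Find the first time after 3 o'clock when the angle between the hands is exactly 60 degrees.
At t minutes past 3:00, the hour hand is at 30 x 3 + 0.5t degrees and the minute hand is at 6t degrees.
The smaller angle between them is 60 degrees when |30H - 5.5t| = 60 or |30H - 5.5t| = 300.
With H = 3, solve 30 x 3 - 5.5t = +/- target for each target:
  t = (30 x 3 - 60) / 5.5 = 5.45
  t = (30 x 3 + 60) / 5.5 = 27.27
  t = (30 x 3 - 300) / 5.5 = -38.18 (outside (0, 60))
  t = (30 x 3 + 300) / 5.5 = 70.91 (outside (0, 60))
Valid solutions in (0, 60): {5.45, 27.27} minutes.
The first occurrence is t = 5.45 minutes.
The hands form a 60-degree angle at 5.45 minutes past 3:00.

Final answer: 5.45 minutes past 3:00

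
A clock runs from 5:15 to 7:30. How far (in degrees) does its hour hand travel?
The hour hand moves 0.5 degrees per minute.
Time elapsed: 7:30 - 5:15 = 135 minutes
Angular displacement: 135 x 0.5 = 67.5 degrees

Final answer: 67.5 degrees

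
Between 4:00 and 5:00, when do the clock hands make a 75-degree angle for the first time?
At t minutes past 4:00, the hour hand is at 30 x 4 + 0.5t degrees and the minute hand is at 6t degrees.
The smaller angle between them is 75 degrees when |30H - 5.5t| = 75 or |30H - 5.5t| = 285.
With H = 4, solve 30 x 4 - 5.5t = +/- target for each target:
  t = (30 x 4 - 75) / 5.5 = 8.18
  t = (30 x 4 + 75) / 5.5 = 35.45
  t = (30 x 4 - 285) / 5.5 = -30 (outside (0, 60))
  t = (30 x 4 + 285) / 5.5 = 73.64 (outside (0, 60))
Valid solutions in (0, 60): {8.18, 35.45} minutes.
The first occurrence is t = 8.18 minutes.
The hands form a 75-degree angle at 8.18 minutes past 4:00.

Final answer: 8.18 minutes past 4:00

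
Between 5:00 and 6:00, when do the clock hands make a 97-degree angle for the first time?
At t minutes past 5:00, the hour hand is at 30 x 5 + 0.5t degrees and the minute hand is at 6t degrees.
The smaller angle between them is 97 degrees when |30H - 5.5t| = 97 or |30H - 5.5t| = 263.
With H = 5, solve 30 x 5 - 5.5t = +/- target for each target:
  t = (30 x 5 - 97) / 5.5 = 9.64
  t = (30 x 5 + 97) / 5.5 = 44.91
  t = (30 x 5 - 263) / 5.5 = -20.55 (outside (0, 60))
  t = (30 x 5 + 263) / 5.5 = 75.09 (outside (0, 60))
Valid solutions in (0, 60): {9.64, 44.91} minutes.
The first occurrence is t = 9.64 minutes.
The hands form a 97-degree angle at 9.64 minutes past 5:00.

Final answer: 9.64 minutes past 5:00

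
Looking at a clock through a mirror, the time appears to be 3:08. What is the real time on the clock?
Reflection across the vertical (12-6) axis maps a hand at angle A degrees to (360 - A) degrees, which sends a reading of T minutes past 12:00 to (720 - T) minutes past 12:00.
Mirror reads 3:08 = 188 minutes past 12:00.
Actual time: (720 - 188) mod 720 = 532 minutes = 8:52.

Final answer: 8:52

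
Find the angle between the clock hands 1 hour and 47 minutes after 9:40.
First find the time 1 hour and 47 minutes after 9:40.
Total minutes: 9 x 60 + 40 + 1 x 60 + 47 = 687.
687 mod 720 = 687 minutes = 11:27.
Now compute the angle at 11:27:
Hour hand: 11 x 30 + 27 x 0.5 = 343.5 degrees
Minute hand: 27 x 6 = 162 degrees
Difference: |343.5 - 162| = 181.5 degrees
Smaller angle: 360 - 181.5 = 178.5 degrees

Final answer: 178.5 degrees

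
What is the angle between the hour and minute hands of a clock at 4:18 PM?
Hour hand position: 4 x 30 + 18 x 0.5 = 129 degrees
Minute hand position: 18 x 6 = 108 degrees
Difference: |129 - 108| = 21 degrees
The angle between the hands is 21 degrees

Final answer: 21 degrees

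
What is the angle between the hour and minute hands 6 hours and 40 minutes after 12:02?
First find the time 6 hours and 40 minutes after 12:02.
Total minutes: 12 x 60 + 2 + 6 x 60 + 40 = 1122.
1122 mod 720 = 402 minutes = 6:42.
Now compute the angle at 6:42:
Hour hand: 6 x 30 + 42 x 0.5 = 201 degrees
Minute hand: 42 x 6 = 252 degrees
Difference: |201 - 252| = 51 degrees
The angle is 51 degrees

Final answer: 51 degrees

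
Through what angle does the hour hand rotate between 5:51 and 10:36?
The hour hand moves 0.5 degrees per minute.
Time elapsed: 10:36 - 5:51 = 285 minutes
Angular displacement: 285 x 0.5 = 142.5 degrees

Final answer: 142.5 degrees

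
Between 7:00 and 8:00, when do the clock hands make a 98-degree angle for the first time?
At t minutes past 7:00, the hour hand is at 30 x 7 + 0.5t degrees and the minute hand is at 6t degrees.
The smaller angle between them is 98 degrees when |30H - 5.5t| = 98 or |30H - 5.5t| = 262.
With H = 7, solve 30 x 7 - 5.5t = +/- target for each target:
  t = (30 x 7 - 98) / 5.5 = 20.36
  t = (30 x 7 + 98) / 5.5 = 56
  t = (30 x 7 - 262) / 5.5 = -9.45 (outside (0, 60))
  t = (30 x 7 + 262) / 5.5 = 85.82 (outside (0, 60))
Valid solutions in (0, 60): {20.36, 56} minutes.
The first occurrence is t = 20.36 minutes.
The hands form a 98-degree angle at 20.36 minutes past 7:00.

Final answer: 20.36 minutes past 7:00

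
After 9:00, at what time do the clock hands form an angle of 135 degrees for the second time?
At t minutes past 9:00, the hour hand is at 30 x 9 + 0.5t degrees and the minute hand is at 6t degrees.
The smaller angle between them is 135 degrees when |30H - 5.5t| = 135 or |30H - 5.5t| = 225.
With H = 9, solve 30 x 9 - 5.5t = +/- target for each target:
  t = (30 x 9 - 135) / 5.5 = 24.55
  t = (30 x 9 + 135) / 5.5 = 73.64 (outside (0, 60))
  t = (30 x 9 - 225) / 5.5 = 8.18
  t = (30 x 9 + 225) / 5.5 = 90 (outside (0, 60))
Valid solutions in (0, 60): {8.18, 24.55} minutes.
The second occurrence is t = 24.55 minutes.
The hands form a 135-degree angle at 24.55 minutes past 9:00.

Final answer: 24.55 minutes past 9:00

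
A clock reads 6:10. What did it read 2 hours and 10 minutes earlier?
Starting time: 6:10 = 370 total minutes past 12:00
Subtracting: 2 hours and 10 minutes = 130 minutes
370 - 130 = 240 minutes
= 4 hours past 12:00 = 4:00

Final answer: 4:00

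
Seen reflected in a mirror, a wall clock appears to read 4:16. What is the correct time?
Reflection across the vertical (12-6) axis maps a hand at angle A degrees to (360 - A) degrees, which sends a reading of T minutes past 12:00 to (720 - T) minutes past 12:00.
Mirror reads 4:16 = 256 minutes past 12:00.
Actual time: (720 - 256) mod 720 = 464 minutes = 7:44.

Final answer: 7:44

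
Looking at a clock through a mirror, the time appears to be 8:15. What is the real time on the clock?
Reflection across the vertical (12-6) axis maps a hand at angle A degrees to (360 - A) degrees, which sends a reading of T minutes past 12:00 to (720 - T) minutes past 12:00.
Mirror reads 8:15 = 495 minutes past 12:00.
Actual time: (720 - 495) mod 720 = 225 minutes = 3:45.

Final answer: 3:45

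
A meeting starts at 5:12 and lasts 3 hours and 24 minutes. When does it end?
Starting time: 5:12
Adding 24 minutes to 12 minutes: 12 + 24 = 36 minutes
Adding 3 hours: 5 + 3 = 8
Final time: 8:36

Final answer: 8:36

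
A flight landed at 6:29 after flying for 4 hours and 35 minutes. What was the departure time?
Starting time: 6:29 = 389 total minutes past 12:00
Subtracting: 4 hours and 35 minutes = 275 minutes
389 - 275 = 114 minutes
= 1 hour and 54 minutes past 12:00 = 1:54

Final answer: 1:54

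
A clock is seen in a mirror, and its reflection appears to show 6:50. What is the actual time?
Reflection across the vertical (12-6) axis maps a hand at angle A degrees to (360 - A) degrees, which sends a reading of T minutes past 12:00 to (720 - T) minutes past 12:00.
Mirror reads 6:50 = 410 minutes past 12:00.
Actual time: (720 - 410) mod 720 = 310 minutes = 5:10.

Final answer: 5:10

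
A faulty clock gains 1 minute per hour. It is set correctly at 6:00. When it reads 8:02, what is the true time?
For every 60 true minutes, the faulty clock advances 61 minutes, so 1 faulty-clock minute corresponds to 60/61 true minutes.
From 6:00 to 8:02 on the faulty dial is 122 minutes.
True elapsed: 122 x 60/61 = 120 minutes = 2 hours.
True time: 6:00 + 2 hours = 8:00.

Final answer: 8:00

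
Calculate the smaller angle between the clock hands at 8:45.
Hour hand position: 8 x 30 + 45 x 0.5 = 262.5 degrees
Minute hand position: 45 x 6 = 270 degrees
Difference: |262.5 - 270| = 7.5 degrees
The angle between the hands is 7.5 degrees

Final answer: 7.5 degrees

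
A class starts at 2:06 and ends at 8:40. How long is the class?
From 2:06 to 8:40:
(8 x 60 + 40) - (2 x 60 + 6) = 520 - 126 = 394 minutes
= 6 hours and 34 minutes

Final answer: 6 hours and 34 minutes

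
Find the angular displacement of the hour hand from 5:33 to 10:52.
The hour hand moves 0.5 degrees per minute.
Time elapsed: 10:52 - 5:33 = 319 minutes
Angular displacement: 319 x 0.5 = 159.5 degrees

Final answer: 159.5 degrees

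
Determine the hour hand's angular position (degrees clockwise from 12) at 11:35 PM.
The hour hand moves 30 degrees per hour and 0.5 degrees per minute.
At 11:35: (11) x 30 + 35 x 0.5 = 330 + 17.5 = 347.5 degrees

Final answer: 347.5 degrees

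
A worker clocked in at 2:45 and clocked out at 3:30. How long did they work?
From 2:45 to 3:30:
(3 x 60 + 30) - (2 x 60 + 45) = 210 - 165 = 45 minutes
= 45 minutes

Final answer: 45 minutes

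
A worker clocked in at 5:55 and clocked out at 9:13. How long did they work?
From 5:55 to 9:13:
(9 x 60 + 13) - (5 x 60 + 55) = 553 - 355 = 198 minutes
= 3 hours and 18 minutes

Final answer: 3 hours and 18 minutes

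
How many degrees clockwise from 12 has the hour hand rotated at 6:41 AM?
The hour hand moves 30 degrees per hour and 0.5 degrees per minute.
At 6:41: (6) x 30 + 41 x 0.5 = 180 + 20.5 = 200.5 degrees

Final answer: 200.5 degrees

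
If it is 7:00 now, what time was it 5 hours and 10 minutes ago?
Starting time: 7:00 = 420 total minutes past 12:00
Subtracting: 5 hours and 10 minutes = 310 minutes
420 - 310 = 110 minutes
= 1 hour and 50 minutes past 12:00 = 1:50

Final answer: 1:50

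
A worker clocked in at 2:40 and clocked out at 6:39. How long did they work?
From 2:40 to 6:39:
(6 x 60 + 39) - (2 x 60 + 40) = 399 - 160 = 239 minutes
= 3 hours and 59 minutes

Final answer: 3 hours and 59 minutes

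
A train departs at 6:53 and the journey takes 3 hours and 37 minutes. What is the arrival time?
Starting time: 6:53
Adding 37 minutes to 53 minutes: 53 + 37 = 90 minutes = 1 hour and 30 minutes
Adding 3 hours: 6 + 3 + 1 (carry) = 10
Final time: 10:30

Final answer: 10:30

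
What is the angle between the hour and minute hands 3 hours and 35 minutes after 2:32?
First find the time 3 hours and 35 minutes after 2:32.
Total minutes: 2 x 60 + 32 + 3 x 60 + 35 = 367.
367 mod 720 = 367 minutes = 6:07.
Now compute the angle at 6:07:
Hour hand: 6 x 30 + 7 x 0.5 = 183.5 degrees
Minute hand: 7 x 6 = 42 degrees
Difference: |183.5 - 42| = 141.5 degrees
The angle is 141.5 degrees

Final answer: 141.5 degrees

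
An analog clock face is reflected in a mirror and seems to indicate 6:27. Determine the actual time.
Reflection across the vertical (12-6) axis maps a hand at angle A degrees to (360 - A) degrees, which sends a reading of T minutes past 12:00 to (720 - T) minutes past 12:00.
Mirror reads 6:27 = 387 minutes past 12:00.
Actual time: (720 - 387) mod 720 = 333 minutes = 5:33.

Final answer: 5:33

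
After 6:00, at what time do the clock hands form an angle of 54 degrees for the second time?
At t minutes past 6:00, the hour hand is at 30 x 6 + 0.5t degrees and the minute hand is at 6t degrees.
The smaller angle between them is 54 degrees when |30H - 5.5t| = 54 or |30H - 5.5t| = 306.
With H = 6, solve 30 x 6 - 5.5t = +/- target for each target:
  t = (30 x 6 - 54) / 5.5 = 22.91
  t = (30 x 6 + 54) / 5.5 = 42.55
  t = (30 x 6 - 306) / 5.5 = -22.91 (outside (0, 60))
  t = (30 x 6 + 306) / 5.5 = 88.36 (outside (0, 60))
Valid solutions in (0, 60): {22.91, 42.55} minutes.
The second occurrence is t = 42.55 minutes.
The hands form a 54-degree angle at 42.55 minutes past 6:00.

Final answer: 42.55 minutes past 6:00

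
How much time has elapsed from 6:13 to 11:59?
From 6:13 to 11:59:
(11 x 60 + 59) - (6 x 60 + 13) = 719 - 373 = 346 minutes
= 5 hours and 46 minutes

Final answer: 5 hours and 46 minutes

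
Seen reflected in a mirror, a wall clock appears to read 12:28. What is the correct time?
Reflection across the vertical (12-6) axis maps a hand at angle A degrees to (360 - A) degrees, which sends a reading of T minutes past 12:00 to (720 - T) minutes past 12:00.
Mirror reads 12:28 = 28 minutes past 12:00.
Actual time: (720 - 28) mod 720 = 692 minutes = 11:32.

Final answer: 11:32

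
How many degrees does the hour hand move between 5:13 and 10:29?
The hour hand moves 0.5 degrees per minute.
Time elapsed: 10:29 - 5:13 = 316 minutes
Angular displacement: 316 x 0.5 = 158 degrees

Final answer: 158 degrees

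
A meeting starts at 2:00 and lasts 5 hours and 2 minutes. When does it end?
Starting time: 2:00
Adding 2 minutes to 0 minutes: 0 + 2 = 2 minutes
Adding 5 hours: 2 + 5 = 7
Final time: 7:02

Final answer: 7:02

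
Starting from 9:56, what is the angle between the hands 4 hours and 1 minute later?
First find the time 4 hours and 1 minute after 9:56.
Total minutes: 9 x 60 + 56 + 4 x 60 + 1 = 837.
837 mod 720 = 117 minutes = 1:57.
Now compute the angle at 1:57:
Hour hand: 1 x 30 + 57 x 0.5 = 58.5 degrees
Minute hand: 57 x 6 = 342 degrees
Difference: |58.5 - 342| = 283.5 degrees
Smaller angle: 360 - 283.5 = 76.5 degrees

Final answer: 76.5 degrees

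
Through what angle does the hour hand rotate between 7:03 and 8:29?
The hour hand moves 0.5 degrees per minute.
Time elapsed: 8:29 - 7:03 = 86 minutes
Angular displacement: 86 x 0.5 = 43 degrees

Final answer: 43 degrees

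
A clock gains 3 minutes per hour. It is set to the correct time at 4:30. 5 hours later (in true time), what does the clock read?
For every 60 true minutes, the faulty clock advances 60 + 3 = 63 minutes.
True elapsed: 5 hours = 300 minutes.
Faulty clock advances: 300 x 63/60 = 315 minutes (drift: 15 minutes ahead).
Shown time: 4:30 + 315 minutes = 9:45.

Final answer: 9:45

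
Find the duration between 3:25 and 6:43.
From 3:25 to 6:43:
(6 x 60 + 43) - (3 x 60 + 25) = 403 - 205 = 198 minutes
= 3 hours and 18 minutes

Final answer: 3 hours and 18 minutes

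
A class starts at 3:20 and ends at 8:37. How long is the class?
From 3:20 to 8:37:
(8 x 60 + 37) - (3 x 60 + 20) = 517 - 200 = 317 minutes
= 5 hours and 17 minutes

Final answer: 5 hours and 17 minutes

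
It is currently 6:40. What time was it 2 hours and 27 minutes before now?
Starting time: 6:40 = 400 total minutes past 12:00
Subtracting: 2 hours and 27 minutes = 147 minutes
400 - 147 = 253 minutes
= 4 hours and 13 minutes past 12:00 = 4:13

Final answer: 4:13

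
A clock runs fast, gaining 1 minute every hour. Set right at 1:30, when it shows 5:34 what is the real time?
For every 60 true minutes, the faulty clock advances 61 minutes, so 1 faulty-clock minute corresponds to 60/61 true minutes.
From 1:30 to 5:34 on the faulty dial is 244 minutes.
True elapsed: 244 x 60/61 = 240 minutes = 4 hours.
True time: 1:30 + 4 hours = 5:30.

Final answer: 5:30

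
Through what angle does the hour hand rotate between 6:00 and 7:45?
The hour hand moves 0.5 degrees per minute.
Time elapsed: 7:45 - 6:00 = 105 minutes
Angular displacement: 105 x 0.5 = 52.5 degrees

Final answer: 52.5 degrees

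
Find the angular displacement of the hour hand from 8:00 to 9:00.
The hour hand moves 0.5 degrees per minute.
Time elapsed: 9:00 - 8:00 = 60 minutes
Angular displacement: 60 x 0.5 = 30 degrees

Final answer: 30 degrees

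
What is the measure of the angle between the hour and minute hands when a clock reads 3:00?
Hour hand position: 3 x 30 + 0 x 0.5 = 90 degrees
Minute hand position: 0 x 6 = 0 degrees
Difference: |90 - 0| = 90 degrees
The angle between the hands is 90 degrees

Final answer: 90 degrees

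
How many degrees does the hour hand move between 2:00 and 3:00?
The hour hand moves 0.5 degrees per minute.
Time elapsed: 3:00 - 2:00 = 60 minutes
Angular displacement: 60 x 0.5 = 30 degrees

Final answer: 30 degrees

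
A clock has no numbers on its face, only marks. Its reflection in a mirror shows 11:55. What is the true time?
Reflection across the vertical (12-6) axis maps a hand at angle A degrees to (360 - A) degrees, which sends a reading of T minutes past 12:00 to (720 - T) minutes past 12:00.
Mirror reads 11:55 = 715 minutes past 12:00.
Actual time: (720 - 715) mod 720 = 5 minutes = 12:05.

Final answer: 12:05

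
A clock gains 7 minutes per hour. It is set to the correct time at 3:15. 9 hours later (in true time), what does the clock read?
For every 60 true minutes, the faulty clock advances 60 + 7 = 67 minutes.
True elapsed: 9 hours = 540 minutes.
Faulty clock advances: 540 x 67/60 = 603 minutes (drift: 63 minutes ahead).
Shown time: 3:15 + 603 minutes = 1:18.

Final answer: 1:18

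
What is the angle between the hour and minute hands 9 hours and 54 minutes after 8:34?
First find the time 9 hours and 54 minutes after 8:34.
Total minutes: 8 x 60 + 34 + 9 x 60 + 54 = 1108.
1108 mod 720 = 388 minutes = 6:28.
Now compute the angle at 6:28:
Hour hand: 6 x 30 + 28 x 0.5 = 194 degrees
Minute hand: 28 x 6 = 168 degrees
Difference: |194 - 168| = 26 degrees
The angle is 26 degrees

Final answer: 26 degrees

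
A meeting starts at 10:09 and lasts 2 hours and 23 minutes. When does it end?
Starting time: 10:09
Adding 23 minutes to 9 minutes: 9 + 23 = 32 minutes
Adding 2 hours: 10 + 2 = 12
Final time: 12:32

Final answer: 12:32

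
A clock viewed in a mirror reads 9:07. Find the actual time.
Reflection across the vertical (12-6) axis maps a hand at angle A degrees to (360 - A) degrees, which sends a reading of T minutes past 12:00 to (720 - T) minutes past 12:00.
Mirror reads 9:07 = 547 minutes past 12:00.
Actual time: (720 - 547) mod 720 = 173 minutes = 2:53.

Final answer: 2:53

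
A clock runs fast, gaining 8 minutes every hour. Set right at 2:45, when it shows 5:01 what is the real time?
For every 60 true minutes, the faulty clock advances 68 minutes, so 1 faulty-clock minute corresponds to 60/68 true minutes.
From 2:45 to 5:01 on the faulty dial is 136 minutes.
True elapsed: 136 x 60/68 = 120 minutes = 2 hours.
True time: 2:45 + 2 hours = 4:45.

Final answer: 4:45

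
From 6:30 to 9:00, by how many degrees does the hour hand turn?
The hour hand moves 0.5 degrees per minute.
Time elapsed: 9:00 - 6:30 = 150 minutes
Angular displacement: 150 x 0.5 = 75 degrees

Final answer: 75 degrees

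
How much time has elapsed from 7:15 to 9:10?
From 7:15 to 9:10:
(9 x 60 + 10) - (7 x 60 + 15) = 550 - 435 = 115 minutes
= 1 hour and 55 minutes

Final answer: 1 hour and 55 minutes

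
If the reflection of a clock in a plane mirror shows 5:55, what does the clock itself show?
Reflection across the vertical (12-6) axis maps a hand at angle A degrees to (360 - A) degrees, which sends a reading of T minutes past 12:00 to (720 - T) minutes past 12:00.
Mirror reads 5:55 = 355 minutes past 12:00.
Actual time: (720 - 355) mod 720 = 365 minutes = 6:05.

Final answer: 6:05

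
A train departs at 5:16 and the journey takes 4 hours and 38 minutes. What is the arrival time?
Starting time: 5:16
Adding 38 minutes to 16 minutes: 16 + 38 = 54 minutes
Adding 4 hours: 5 + 4 = 9
Final time: 9:54

Final answer: 9:54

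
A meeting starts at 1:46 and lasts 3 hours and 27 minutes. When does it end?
Starting time: 1:46
Adding 27 minutes to 46 minutes: 46 + 27 = 73 minutes = 1 hour and 13 minutes
Adding 3 hours: 1 + 3 + 1 (carry) = 5
Final time: 5:13

Final answer: 5:13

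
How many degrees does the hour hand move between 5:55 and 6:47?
The hour hand moves 0.5 degrees per minute.
Time elapsed: 6:47 - 5:55 = 52 minutes
Angular displacement: 52 x 0.5 = 26 degrees

Final answer: 26 degrees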